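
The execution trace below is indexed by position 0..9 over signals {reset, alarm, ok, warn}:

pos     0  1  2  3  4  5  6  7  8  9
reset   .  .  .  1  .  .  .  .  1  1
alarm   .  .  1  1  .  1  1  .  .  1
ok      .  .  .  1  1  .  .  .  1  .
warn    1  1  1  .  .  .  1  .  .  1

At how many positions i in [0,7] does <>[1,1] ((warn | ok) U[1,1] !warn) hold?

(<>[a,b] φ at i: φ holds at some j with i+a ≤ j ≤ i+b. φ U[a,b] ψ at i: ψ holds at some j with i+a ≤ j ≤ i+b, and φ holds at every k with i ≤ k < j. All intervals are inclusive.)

4

Evaluate at each i in [0,7]:
  i=0: ✗ (none in [1,1])
  i=1: ✓ (witness j=2)
  i=2: ✓ (witness j=3)
  i=3: ✓ (witness j=4)
  i=4: ✗ (none in [5,5])
  i=5: ✓ (witness j=6)
  i=6: ✗ (none in [7,7])
  i=7: ✗ (none in [8,8])
Positions where it holds: {1, 2, 3, 5} → 4.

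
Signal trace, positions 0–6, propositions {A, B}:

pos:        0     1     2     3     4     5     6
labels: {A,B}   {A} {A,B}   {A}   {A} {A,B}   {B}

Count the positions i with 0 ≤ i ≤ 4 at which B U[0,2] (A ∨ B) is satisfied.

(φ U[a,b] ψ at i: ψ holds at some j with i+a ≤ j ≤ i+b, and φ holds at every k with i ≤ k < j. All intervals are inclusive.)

Evaluate at each i in [0,4]:
  i=0: ✓ (rhs at j=0)
  i=1: ✓ (rhs at j=1)
  i=2: ✓ (rhs at j=2)
  i=3: ✓ (rhs at j=3)
  i=4: ✓ (rhs at j=4)
Positions where it holds: {0, 1, 2, 3, 4} → 5.

5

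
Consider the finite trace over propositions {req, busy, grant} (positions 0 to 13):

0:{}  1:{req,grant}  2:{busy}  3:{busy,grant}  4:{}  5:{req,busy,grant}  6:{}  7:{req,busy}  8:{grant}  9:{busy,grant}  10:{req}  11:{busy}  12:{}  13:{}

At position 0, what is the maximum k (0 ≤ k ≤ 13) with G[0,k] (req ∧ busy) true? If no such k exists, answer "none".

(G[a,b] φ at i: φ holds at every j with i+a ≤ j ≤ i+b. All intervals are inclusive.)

none

(req ∧ busy) must hold from j=0 onward; find where it first fails.
  j=0: fails → no k works.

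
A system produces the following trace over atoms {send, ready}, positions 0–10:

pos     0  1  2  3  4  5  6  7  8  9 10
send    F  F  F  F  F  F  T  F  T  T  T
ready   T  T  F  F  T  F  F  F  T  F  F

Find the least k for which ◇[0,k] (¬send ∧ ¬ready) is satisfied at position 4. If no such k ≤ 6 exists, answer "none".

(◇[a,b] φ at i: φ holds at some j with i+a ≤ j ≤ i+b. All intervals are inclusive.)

Scan j = 4,5,… for (¬send ∧ ¬ready):
  j=4: fails
  j=5: holds
First hit at j=5, so smallest k = 5-4 = 1.

1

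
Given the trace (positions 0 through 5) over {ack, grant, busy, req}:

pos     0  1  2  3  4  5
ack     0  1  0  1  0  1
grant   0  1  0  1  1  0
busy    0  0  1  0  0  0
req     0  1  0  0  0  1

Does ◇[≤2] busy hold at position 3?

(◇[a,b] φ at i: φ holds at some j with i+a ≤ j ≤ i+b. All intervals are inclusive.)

Check busy at each j in [3,5]:
  j=3: false
  j=4: false
  j=5: false
No position in the window satisfies it → formula fails.

False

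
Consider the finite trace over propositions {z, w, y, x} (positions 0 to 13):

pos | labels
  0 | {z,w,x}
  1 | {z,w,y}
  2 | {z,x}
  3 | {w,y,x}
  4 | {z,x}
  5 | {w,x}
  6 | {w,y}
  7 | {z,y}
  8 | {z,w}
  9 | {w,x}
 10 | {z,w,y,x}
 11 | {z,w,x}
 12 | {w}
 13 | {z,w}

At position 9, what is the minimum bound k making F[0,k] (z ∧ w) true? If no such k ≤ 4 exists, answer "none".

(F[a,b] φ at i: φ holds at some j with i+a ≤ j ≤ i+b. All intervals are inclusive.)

Scan j = 9,10,… for (z ∧ w):
  j=9: fails
  j=10: holds
First hit at j=10, so smallest k = 10-9 = 1.

1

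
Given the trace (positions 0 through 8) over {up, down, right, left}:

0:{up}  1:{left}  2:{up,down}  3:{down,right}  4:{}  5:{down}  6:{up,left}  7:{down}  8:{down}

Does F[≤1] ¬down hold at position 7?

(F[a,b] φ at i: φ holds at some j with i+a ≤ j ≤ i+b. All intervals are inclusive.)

Does not hold

Check ¬down at each j in [7,8]:
  j=7: false
  j=8: false
No position in the window satisfies it → formula fails.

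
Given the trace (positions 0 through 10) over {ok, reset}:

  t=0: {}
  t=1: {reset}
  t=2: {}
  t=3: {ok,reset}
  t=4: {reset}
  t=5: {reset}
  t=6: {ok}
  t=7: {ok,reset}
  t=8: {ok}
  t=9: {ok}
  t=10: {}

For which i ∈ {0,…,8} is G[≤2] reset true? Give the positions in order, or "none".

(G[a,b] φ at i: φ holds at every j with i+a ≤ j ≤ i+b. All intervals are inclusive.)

Evaluate at each i in [0,8]:
  i=0: ✗ (fails at j=0)
  i=1: ✗ (fails at j=2)
  i=2: ✗ (fails at j=2)
  i=3: ✓ (all of [3,5])
  i=4: ✗ (fails at j=6)
  i=5: ✗ (fails at j=6)
  i=6: ✗ (fails at j=6)
  i=7: ✗ (fails at j=8)
  i=8: ✗ (fails at j=8)

3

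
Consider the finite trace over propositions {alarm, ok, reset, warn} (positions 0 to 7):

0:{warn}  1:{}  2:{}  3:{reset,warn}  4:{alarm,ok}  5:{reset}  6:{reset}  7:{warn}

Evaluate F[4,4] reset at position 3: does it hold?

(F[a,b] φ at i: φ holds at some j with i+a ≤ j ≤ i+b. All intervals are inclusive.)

Does not hold

Check reset at each j in [7,7]:
  j=7: false
No position in the window satisfies it → formula fails.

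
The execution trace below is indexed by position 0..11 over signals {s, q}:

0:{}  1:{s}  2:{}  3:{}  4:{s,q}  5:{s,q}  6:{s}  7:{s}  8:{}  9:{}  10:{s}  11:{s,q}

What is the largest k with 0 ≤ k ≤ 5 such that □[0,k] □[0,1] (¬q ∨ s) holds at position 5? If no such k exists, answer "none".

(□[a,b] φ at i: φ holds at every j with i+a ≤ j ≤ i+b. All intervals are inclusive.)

□[0,1] (¬q ∨ s) must hold from j=5 onward; find where it first fails.
  j=5: holds
  j=6: holds
  j=7: holds
  j=8: holds
  j=9: holds
  j=10: holds
Holds through j=10; largest k = 5.

5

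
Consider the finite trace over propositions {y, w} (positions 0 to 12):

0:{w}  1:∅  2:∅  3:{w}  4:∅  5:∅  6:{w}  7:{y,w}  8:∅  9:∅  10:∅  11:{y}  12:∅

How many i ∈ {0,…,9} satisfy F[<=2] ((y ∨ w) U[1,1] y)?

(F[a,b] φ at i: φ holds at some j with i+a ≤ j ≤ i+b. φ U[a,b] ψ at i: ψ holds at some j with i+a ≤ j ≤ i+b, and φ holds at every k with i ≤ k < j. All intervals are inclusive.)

3

Evaluate at each i in [0,9]:
  i=0: ✗ (none in [0,2])
  i=1: ✗ (none in [1,3])
  i=2: ✗ (none in [2,4])
  i=3: ✗ (none in [3,5])
  i=4: ✓ (witness j=6)
  i=5: ✓ (witness j=6)
  i=6: ✓ (witness j=6)
  i=7: ✗ (none in [7,9])
  i=8: ✗ (none in [8,10])
  i=9: ✗ (none in [9,11])
Positions where it holds: {4, 5, 6} → 3.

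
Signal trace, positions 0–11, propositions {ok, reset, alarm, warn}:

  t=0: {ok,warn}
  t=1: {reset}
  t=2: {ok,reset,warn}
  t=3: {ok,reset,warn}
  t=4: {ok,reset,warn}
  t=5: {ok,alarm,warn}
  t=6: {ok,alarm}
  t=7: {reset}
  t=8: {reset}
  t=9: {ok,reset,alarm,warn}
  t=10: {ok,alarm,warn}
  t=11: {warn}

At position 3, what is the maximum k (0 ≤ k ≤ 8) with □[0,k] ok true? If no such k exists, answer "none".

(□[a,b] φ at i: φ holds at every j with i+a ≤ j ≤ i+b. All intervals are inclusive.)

ok must hold from j=3 onward; find where it first fails.
  j=3: holds
  j=4: holds
  j=5: holds
  j=6: holds
  j=7: fails
Holds on [3,6], so largest k = 3.

3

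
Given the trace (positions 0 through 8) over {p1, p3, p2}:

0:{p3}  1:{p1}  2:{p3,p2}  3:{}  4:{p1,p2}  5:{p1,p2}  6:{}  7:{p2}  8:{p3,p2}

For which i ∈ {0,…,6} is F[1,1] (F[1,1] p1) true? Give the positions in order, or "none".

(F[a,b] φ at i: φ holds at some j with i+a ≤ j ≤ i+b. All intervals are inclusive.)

Evaluate at each i in [0,6]:
  i=0: ✗ (none in [1,1])
  i=1: ✗ (none in [2,2])
  i=2: ✓ (witness j=3)
  i=3: ✓ (witness j=4)
  i=4: ✗ (none in [5,5])
  i=5: ✗ (none in [6,6])
  i=6: ✗ (none in [7,7])

2, 3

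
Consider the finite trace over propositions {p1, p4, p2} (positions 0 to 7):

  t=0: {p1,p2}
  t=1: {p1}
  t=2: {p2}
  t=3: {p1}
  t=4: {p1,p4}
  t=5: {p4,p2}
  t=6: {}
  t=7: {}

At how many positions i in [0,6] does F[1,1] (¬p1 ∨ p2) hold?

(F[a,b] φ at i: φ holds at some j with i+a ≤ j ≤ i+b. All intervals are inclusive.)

Evaluate at each i in [0,6]:
  i=0: ✗ (none in [1,1])
  i=1: ✓ (witness j=2)
  i=2: ✗ (none in [3,3])
  i=3: ✗ (none in [4,4])
  i=4: ✓ (witness j=5)
  i=5: ✓ (witness j=6)
  i=6: ✓ (witness j=7)
Positions where it holds: {1, 4, 5, 6} → 4.

4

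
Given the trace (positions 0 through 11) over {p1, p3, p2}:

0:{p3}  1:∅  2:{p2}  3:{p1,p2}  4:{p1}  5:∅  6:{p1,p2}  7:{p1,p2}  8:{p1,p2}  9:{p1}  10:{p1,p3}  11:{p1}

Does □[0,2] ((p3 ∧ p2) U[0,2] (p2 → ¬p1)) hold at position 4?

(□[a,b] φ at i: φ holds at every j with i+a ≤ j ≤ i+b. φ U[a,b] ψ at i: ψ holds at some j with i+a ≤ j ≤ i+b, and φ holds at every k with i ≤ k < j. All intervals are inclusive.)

Check ((p3 ∧ p2) U[0,2] (p2 → ¬p1)) at every j in [4,6]:
  j=4: holds
  j=5: holds
  j=6: fails
Fails at j=6 → formula fails.

False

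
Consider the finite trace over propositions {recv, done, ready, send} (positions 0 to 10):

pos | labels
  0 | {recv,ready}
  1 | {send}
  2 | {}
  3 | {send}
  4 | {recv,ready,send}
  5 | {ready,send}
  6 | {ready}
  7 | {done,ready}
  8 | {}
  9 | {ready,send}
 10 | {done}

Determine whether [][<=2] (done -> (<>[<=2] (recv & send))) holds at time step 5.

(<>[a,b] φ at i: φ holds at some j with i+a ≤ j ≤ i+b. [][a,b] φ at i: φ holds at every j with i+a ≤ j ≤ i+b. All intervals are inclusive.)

Check (done -> (<>[<=2] (recv & send))) at every j in [5,7]:
  j=5: antecedent false → ✓
  j=6: antecedent false → ✓
  j=7: antecedent true; consequent fails (none in [7,9]) → ✗
Fails at j=7 → formula fails.

Does not hold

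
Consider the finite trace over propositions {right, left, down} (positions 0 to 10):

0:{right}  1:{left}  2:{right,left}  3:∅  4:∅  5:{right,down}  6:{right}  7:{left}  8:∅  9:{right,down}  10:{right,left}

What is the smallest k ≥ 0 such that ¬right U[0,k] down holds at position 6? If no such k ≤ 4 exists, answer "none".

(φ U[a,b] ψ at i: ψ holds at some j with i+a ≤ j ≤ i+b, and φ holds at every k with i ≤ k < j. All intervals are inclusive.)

none

Need earliest j ≥ 6 with down, and ¬right at every k in [6,j-1].
  j=6: rhs fails.
  j=7: rhs fails.
  j=8: rhs fails.
  j=9: rhs holds but lhs fails at k=6.
  j=10: rhs fails.
No witness within the range → none.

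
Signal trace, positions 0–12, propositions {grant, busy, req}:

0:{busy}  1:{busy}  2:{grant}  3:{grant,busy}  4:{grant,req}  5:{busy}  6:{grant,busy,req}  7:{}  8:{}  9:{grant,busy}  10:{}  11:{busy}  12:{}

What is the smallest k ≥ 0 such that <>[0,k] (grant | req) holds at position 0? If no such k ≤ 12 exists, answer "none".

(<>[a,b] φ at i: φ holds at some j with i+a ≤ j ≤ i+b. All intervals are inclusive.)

Scan j = 0,1,… for (grant | req):
  j=0: fails
  j=1: fails
  j=2: holds
First hit at j=2, so smallest k = 2-0 = 2.

2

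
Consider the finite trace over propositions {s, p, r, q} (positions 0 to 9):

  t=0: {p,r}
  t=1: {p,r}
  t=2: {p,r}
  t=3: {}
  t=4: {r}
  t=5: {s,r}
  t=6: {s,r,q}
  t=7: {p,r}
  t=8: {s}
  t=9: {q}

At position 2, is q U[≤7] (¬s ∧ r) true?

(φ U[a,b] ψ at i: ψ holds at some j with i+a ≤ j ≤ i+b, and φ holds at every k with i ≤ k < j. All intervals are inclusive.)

Need some j in [2,9] with (¬s ∧ r), and q at every k in [2,j-1].
  j=2: (¬s ∧ r) holds; no prefix to check → satisfied.

Yes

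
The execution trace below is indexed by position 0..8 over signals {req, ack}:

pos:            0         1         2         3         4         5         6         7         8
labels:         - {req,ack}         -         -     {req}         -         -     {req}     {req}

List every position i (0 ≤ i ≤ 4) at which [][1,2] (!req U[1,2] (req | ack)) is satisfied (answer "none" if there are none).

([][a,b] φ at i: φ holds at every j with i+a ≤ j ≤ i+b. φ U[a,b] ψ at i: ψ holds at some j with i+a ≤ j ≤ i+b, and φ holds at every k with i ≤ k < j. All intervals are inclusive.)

Evaluate at each i in [0,4]:
  i=0: ✗ (fails at j=1)
  i=1: ✓ (all of [2,3])
  i=2: ✗ (fails at j=4)
  i=3: ✗ (fails at j=4)
  i=4: ✓ (all of [5,6])

1, 4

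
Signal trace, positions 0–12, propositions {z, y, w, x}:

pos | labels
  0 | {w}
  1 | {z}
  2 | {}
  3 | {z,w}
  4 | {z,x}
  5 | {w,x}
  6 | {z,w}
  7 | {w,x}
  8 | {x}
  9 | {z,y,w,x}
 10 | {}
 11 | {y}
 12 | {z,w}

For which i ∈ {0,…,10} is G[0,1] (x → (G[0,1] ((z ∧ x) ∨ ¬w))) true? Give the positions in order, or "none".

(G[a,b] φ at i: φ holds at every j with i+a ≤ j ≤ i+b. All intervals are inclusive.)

Evaluate at each i in [0,10]:
  i=0: ✓ (all of [0,1])
  i=1: ✓ (all of [1,2])
  i=2: ✓ (all of [2,3])
  i=3: ✗ (fails at j=4)
  i=4: ✗ (fails at j=4)
  i=5: ✗ (fails at j=5)
  i=6: ✗ (fails at j=7)
  i=7: ✗ (fails at j=7)
  i=8: ✓ (all of [8,9])
  i=9: ✓ (all of [9,10])
  i=10: ✓ (all of [10,11])

0, 1, 2, 8, 9, 10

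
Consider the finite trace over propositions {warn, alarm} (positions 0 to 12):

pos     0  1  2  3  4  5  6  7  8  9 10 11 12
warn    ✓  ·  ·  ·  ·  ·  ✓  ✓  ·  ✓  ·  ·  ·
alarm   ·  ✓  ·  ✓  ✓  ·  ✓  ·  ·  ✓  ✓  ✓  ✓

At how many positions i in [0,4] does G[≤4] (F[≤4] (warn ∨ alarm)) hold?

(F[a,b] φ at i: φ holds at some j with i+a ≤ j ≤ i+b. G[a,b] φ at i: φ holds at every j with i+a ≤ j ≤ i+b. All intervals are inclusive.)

Evaluate at each i in [0,4]:
  i=0: ✓ (all of [0,4])
  i=1: ✓ (all of [1,5])
  i=2: ✓ (all of [2,6])
  i=3: ✓ (all of [3,7])
  i=4: ✓ (all of [4,8])
Positions where it holds: {0, 1, 2, 3, 4} → 5.

5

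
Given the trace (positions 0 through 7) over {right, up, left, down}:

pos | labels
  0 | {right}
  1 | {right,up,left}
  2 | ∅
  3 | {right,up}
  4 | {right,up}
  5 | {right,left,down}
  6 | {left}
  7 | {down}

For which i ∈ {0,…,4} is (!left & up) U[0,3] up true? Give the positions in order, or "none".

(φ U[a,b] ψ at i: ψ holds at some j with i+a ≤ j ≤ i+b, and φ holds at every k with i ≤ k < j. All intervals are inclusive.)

Evaluate at each i in [0,4]:
  i=0: ✗ (lhs fails at k=0 before rhs at j=1)
  i=1: ✓ (rhs at j=1)
  i=2: ✗ (lhs fails at k=2 before rhs at j=3)
  i=3: ✓ (rhs at j=3)
  i=4: ✓ (rhs at j=4)

1, 3, 4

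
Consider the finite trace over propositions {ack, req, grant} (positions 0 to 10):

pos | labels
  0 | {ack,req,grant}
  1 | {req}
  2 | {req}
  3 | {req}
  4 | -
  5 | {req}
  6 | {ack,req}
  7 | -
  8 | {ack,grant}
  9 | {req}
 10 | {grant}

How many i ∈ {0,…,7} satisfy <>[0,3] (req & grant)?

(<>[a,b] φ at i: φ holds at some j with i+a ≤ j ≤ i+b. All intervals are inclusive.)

1

Evaluate at each i in [0,7]:
  i=0: ✓ (witness j=0)
  i=1: ✗ (none in [1,4])
  i=2: ✗ (none in [2,5])
  i=3: ✗ (none in [3,6])
  i=4: ✗ (none in [4,7])
  i=5: ✗ (none in [5,8])
  i=6: ✗ (none in [6,9])
  i=7: ✗ (none in [7,10])
Positions where it holds: {0} → 1.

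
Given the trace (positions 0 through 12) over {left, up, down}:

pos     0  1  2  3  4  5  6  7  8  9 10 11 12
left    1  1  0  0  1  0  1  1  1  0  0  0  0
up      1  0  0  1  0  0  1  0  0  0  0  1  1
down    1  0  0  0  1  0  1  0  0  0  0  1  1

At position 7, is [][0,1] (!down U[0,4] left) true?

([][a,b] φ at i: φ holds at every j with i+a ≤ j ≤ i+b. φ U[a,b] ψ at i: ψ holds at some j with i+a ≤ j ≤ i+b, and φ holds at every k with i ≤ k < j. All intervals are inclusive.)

Yes

Check (!down U[0,4] left) at every j in [7,8]:
  j=7: holds
  j=8: holds
All positions satisfy it → formula holds.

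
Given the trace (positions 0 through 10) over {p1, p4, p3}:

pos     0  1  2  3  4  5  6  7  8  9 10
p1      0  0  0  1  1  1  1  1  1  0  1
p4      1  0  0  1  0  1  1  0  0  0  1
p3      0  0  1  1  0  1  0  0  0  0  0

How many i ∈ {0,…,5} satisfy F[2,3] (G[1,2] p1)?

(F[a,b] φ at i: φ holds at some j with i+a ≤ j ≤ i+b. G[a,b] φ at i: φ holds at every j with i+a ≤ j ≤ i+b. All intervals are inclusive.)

5

Evaluate at each i in [0,5]:
  i=0: ✓ (witness j=2)
  i=1: ✓ (witness j=3)
  i=2: ✓ (witness j=4)
  i=3: ✓ (witness j=5)
  i=4: ✓ (witness j=6)
  i=5: ✗ (none in [7,8])
Positions where it holds: {0, 1, 2, 3, 4} → 5.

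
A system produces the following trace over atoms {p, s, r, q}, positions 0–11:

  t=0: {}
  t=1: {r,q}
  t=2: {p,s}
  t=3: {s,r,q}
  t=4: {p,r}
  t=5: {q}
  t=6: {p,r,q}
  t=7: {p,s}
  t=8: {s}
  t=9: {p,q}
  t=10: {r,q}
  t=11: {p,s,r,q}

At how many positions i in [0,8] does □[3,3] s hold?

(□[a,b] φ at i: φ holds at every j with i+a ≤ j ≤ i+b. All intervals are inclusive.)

Evaluate at each i in [0,8]:
  i=0: ✓ (all of [3,3])
  i=1: ✗ (fails at j=4)
  i=2: ✗ (fails at j=5)
  i=3: ✗ (fails at j=6)
  i=4: ✓ (all of [7,7])
  i=5: ✓ (all of [8,8])
  i=6: ✗ (fails at j=9)
  i=7: ✗ (fails at j=10)
  i=8: ✓ (all of [11,11])
Positions where it holds: {0, 4, 5, 8} → 4.

4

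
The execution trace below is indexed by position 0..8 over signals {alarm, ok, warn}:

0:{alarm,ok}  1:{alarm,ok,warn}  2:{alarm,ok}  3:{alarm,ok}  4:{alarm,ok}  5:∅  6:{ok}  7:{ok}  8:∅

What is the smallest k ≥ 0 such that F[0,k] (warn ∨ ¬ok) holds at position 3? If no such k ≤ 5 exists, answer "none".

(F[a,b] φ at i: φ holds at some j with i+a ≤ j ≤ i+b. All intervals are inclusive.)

Scan j = 3,4,… for (warn ∨ ¬ok):
  j=3: fails
  j=4: fails
  j=5: holds
First hit at j=5, so smallest k = 5-3 = 2.

2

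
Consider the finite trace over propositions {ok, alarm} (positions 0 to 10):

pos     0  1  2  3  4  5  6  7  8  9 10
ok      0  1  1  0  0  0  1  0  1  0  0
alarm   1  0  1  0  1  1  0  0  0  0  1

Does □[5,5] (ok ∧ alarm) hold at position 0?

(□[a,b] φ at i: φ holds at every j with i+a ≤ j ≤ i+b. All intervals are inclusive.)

Check (ok ∧ alarm) at every j in [5,5]:
  j=5: false
Fails at j=5 → formula fails.

False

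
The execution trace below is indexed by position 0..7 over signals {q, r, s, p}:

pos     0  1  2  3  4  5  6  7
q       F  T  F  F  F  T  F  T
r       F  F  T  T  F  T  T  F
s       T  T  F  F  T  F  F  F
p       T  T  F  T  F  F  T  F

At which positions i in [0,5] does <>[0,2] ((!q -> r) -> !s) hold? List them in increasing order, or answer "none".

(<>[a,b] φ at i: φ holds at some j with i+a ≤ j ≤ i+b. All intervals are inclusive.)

0, 1, 2, 3, 4, 5

Evaluate at each i in [0,5]:
  i=0: ✓ (witness j=0)
  i=1: ✓ (witness j=2)
  i=2: ✓ (witness j=2)
  i=3: ✓ (witness j=3)
  i=4: ✓ (witness j=4)
  i=5: ✓ (witness j=5)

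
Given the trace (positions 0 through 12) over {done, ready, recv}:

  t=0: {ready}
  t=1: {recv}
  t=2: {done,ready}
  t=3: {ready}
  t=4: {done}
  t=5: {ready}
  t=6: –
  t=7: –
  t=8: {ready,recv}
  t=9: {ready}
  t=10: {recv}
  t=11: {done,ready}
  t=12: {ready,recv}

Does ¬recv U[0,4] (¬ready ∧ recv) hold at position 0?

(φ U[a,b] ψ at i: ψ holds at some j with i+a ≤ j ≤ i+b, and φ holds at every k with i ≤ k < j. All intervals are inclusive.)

Yes

Need some j in [0,4] with (¬ready ∧ recv), and ¬recv at every k in [0,j-1].
  j=0: (¬ready ∧ recv) false.
  j=1: (¬ready ∧ recv) holds; ¬recv holds at every k in [0,0] → satisfied.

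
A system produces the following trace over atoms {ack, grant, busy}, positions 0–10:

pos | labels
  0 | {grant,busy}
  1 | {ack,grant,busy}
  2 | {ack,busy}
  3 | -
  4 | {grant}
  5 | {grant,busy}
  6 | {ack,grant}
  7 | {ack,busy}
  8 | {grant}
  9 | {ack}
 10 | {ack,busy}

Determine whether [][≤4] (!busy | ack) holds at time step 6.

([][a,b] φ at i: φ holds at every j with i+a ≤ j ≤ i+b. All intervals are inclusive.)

Yes

Check (!busy | ack) at every j in [6,10]:
  j=6: true
  j=7: true
  j=8: true
  j=9: true
  j=10: true
All positions satisfy it → formula holds.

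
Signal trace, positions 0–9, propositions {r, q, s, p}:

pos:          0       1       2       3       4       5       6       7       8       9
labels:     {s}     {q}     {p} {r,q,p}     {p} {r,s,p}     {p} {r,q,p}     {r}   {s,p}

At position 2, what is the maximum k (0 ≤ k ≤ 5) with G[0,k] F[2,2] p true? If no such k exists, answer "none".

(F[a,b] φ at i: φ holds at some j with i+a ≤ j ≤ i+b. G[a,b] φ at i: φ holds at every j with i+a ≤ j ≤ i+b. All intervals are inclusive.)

F[2,2] p must hold from j=2 onward; find where it first fails.
  j=2: holds
  j=3: holds
  j=4: holds
  j=5: holds
  j=6: fails
Holds on [2,5], so largest k = 3.

3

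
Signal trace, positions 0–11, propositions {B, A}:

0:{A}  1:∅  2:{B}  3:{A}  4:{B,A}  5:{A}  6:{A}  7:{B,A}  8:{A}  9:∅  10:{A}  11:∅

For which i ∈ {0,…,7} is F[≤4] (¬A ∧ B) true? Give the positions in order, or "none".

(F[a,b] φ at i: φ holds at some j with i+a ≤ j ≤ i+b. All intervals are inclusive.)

0, 1, 2

Evaluate at each i in [0,7]:
  i=0: ✓ (witness j=2)
  i=1: ✓ (witness j=2)
  i=2: ✓ (witness j=2)
  i=3: ✗ (none in [3,7])
  i=4: ✗ (none in [4,8])
  i=5: ✗ (none in [5,9])
  i=6: ✗ (none in [6,10])
  i=7: ✗ (none in [7,11])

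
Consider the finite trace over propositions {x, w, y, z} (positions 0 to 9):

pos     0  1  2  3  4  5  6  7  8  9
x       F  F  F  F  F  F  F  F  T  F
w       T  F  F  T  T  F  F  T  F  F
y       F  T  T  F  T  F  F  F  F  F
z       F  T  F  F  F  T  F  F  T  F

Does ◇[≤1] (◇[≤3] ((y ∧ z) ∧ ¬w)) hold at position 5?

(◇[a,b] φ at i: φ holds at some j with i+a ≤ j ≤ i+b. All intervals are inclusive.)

Check ◇[≤3] ((y ∧ z) ∧ ¬w) at each j in [5,6]:
  j=5: fails (none in [5,8])
  j=6: fails (none in [6,9])
No position in the window satisfies it → formula fails.

Does not hold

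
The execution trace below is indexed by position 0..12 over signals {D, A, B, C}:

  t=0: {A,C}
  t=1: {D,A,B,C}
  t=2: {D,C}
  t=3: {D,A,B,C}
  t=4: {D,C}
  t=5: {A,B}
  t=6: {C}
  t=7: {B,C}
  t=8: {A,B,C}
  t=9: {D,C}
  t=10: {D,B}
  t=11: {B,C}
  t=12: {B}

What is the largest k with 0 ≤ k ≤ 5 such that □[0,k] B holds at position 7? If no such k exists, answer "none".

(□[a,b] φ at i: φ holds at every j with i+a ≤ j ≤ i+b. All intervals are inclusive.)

1

B must hold from j=7 onward; find where it first fails.
  j=7: holds
  j=8: holds
  j=9: fails
Holds on [7,8], so largest k = 1.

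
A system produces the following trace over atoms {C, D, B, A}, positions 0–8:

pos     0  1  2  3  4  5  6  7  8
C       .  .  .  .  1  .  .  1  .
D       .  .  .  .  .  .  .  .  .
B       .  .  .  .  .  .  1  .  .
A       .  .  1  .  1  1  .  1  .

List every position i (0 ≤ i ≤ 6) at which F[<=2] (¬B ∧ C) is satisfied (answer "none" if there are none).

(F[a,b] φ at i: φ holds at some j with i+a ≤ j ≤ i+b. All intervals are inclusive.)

2, 3, 4, 5, 6

Evaluate at each i in [0,6]:
  i=0: ✗ (none in [0,2])
  i=1: ✗ (none in [1,3])
  i=2: ✓ (witness j=4)
  i=3: ✓ (witness j=4)
  i=4: ✓ (witness j=4)
  i=5: ✓ (witness j=7)
  i=6: ✓ (witness j=7)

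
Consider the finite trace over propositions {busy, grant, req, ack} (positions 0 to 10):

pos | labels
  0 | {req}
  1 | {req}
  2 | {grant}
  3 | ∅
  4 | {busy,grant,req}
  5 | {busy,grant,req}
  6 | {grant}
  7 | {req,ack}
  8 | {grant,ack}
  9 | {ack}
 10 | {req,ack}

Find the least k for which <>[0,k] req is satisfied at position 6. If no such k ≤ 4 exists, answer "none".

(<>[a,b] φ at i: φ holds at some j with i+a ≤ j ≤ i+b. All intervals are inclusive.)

1

Scan j = 6,7,… for req:
  j=6: fails
  j=7: holds
First hit at j=7, so smallest k = 7-6 = 1.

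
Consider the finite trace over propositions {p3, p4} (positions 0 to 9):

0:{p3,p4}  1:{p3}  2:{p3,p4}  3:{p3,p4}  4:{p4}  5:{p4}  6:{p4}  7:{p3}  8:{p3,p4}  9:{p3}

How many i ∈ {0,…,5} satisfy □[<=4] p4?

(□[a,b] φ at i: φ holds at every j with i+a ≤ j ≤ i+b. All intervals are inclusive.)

1

Evaluate at each i in [0,5]:
  i=0: ✗ (fails at j=1)
  i=1: ✗ (fails at j=1)
  i=2: ✓ (all of [2,6])
  i=3: ✗ (fails at j=7)
  i=4: ✗ (fails at j=7)
  i=5: ✗ (fails at j=7)
Positions where it holds: {2} → 1.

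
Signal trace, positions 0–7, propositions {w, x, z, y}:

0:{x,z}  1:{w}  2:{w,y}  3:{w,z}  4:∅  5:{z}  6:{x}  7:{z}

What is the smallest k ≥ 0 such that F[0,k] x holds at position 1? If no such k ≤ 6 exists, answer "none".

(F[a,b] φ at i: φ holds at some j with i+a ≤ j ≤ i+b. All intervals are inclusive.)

5

Scan j = 1,2,… for x:
  j=1: fails
  j=2: fails
  j=3: fails
  j=4: fails
  j=5: fails
  j=6: holds
First hit at j=6, so smallest k = 6-1 = 5.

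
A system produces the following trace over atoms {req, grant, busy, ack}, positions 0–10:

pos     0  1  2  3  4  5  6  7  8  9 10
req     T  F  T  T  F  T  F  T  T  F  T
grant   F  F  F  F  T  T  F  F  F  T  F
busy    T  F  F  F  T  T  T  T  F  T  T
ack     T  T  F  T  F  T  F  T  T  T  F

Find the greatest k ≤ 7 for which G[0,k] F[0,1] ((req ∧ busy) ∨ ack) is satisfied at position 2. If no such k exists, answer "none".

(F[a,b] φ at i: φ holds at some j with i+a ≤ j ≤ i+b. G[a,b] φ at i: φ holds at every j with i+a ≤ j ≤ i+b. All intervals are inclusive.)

F[0,1] ((req ∧ busy) ∨ ack) must hold from j=2 onward; find where it first fails.
  j=2: holds
  j=3: holds
  j=4: holds
  j=5: holds
  j=6: holds
  j=7: holds
  j=8: holds
  j=9: holds
Holds through j=9; largest k = 7.

7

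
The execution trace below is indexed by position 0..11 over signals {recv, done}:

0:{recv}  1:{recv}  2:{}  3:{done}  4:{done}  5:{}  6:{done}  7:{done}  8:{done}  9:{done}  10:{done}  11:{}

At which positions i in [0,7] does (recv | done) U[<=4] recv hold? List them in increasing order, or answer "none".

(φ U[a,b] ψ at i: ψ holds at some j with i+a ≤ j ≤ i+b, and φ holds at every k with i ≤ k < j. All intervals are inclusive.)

0, 1

Evaluate at each i in [0,7]:
  i=0: ✓ (rhs at j=0)
  i=1: ✓ (rhs at j=1)
  i=2: ✗ (no rhs in [2,6])
  i=3: ✗ (no rhs in [3,7])
  i=4: ✗ (no rhs in [4,8])
  i=5: ✗ (no rhs in [5,9])
  i=6: ✗ (no rhs in [6,10])
  i=7: ✗ (no rhs in [7,11])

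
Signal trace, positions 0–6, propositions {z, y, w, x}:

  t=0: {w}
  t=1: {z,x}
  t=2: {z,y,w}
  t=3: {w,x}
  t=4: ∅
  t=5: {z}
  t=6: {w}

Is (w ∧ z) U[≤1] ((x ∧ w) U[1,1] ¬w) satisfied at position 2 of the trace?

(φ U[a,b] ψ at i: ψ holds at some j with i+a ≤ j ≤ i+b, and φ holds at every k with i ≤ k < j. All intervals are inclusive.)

Need some j in [2,3] with ((x ∧ w) U[1,1] ¬w), and (w ∧ z) at every k in [2,j-1].
  j=2: ((x ∧ w) U[1,1] ¬w) — fails.
  j=3: ((x ∧ w) U[1,1] ¬w) holds; (w ∧ z) holds at every k in [2,2] → satisfied.

Holds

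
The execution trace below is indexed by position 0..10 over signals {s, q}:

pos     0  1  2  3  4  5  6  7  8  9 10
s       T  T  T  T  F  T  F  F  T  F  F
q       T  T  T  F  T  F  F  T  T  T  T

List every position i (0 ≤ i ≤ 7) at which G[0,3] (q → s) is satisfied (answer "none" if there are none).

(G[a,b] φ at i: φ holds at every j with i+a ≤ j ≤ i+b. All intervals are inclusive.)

Evaluate at each i in [0,7]:
  i=0: ✓ (all of [0,3])
  i=1: ✗ (fails at j=4)
  i=2: ✗ (fails at j=4)
  i=3: ✗ (fails at j=4)
  i=4: ✗ (fails at j=4)
  i=5: ✗ (fails at j=7)
  i=6: ✗ (fails at j=7)
  i=7: ✗ (fails at j=7)

0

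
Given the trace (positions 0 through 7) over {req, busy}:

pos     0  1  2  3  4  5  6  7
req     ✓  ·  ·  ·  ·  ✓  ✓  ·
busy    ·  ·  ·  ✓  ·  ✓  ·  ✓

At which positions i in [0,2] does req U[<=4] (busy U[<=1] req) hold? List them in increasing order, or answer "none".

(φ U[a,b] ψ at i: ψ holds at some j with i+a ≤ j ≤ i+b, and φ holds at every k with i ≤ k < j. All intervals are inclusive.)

Evaluate at each i in [0,2]:
  i=0: ✓ (rhs at j=0)
  i=1: ✗ (lhs fails at k=1 before rhs at j=5)
  i=2: ✗ (lhs fails at k=2 before rhs at j=5)

0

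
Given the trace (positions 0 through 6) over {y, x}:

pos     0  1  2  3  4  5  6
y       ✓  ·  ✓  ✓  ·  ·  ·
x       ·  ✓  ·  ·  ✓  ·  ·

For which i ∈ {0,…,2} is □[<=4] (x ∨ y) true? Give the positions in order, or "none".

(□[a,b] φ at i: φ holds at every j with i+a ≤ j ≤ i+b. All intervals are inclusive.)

Evaluate at each i in [0,2]:
  i=0: ✓ (all of [0,4])
  i=1: ✗ (fails at j=5)
  i=2: ✗ (fails at j=5)

0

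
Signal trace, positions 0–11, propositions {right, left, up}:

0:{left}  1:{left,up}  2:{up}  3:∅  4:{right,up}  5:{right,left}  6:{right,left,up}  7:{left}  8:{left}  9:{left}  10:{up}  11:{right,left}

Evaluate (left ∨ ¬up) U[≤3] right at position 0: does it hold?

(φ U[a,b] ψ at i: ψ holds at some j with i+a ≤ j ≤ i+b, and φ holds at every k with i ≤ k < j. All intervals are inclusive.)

Need some j in [0,3] with right, and (left ∨ ¬up) at every k in [0,j-1].
  j=0: right false.
  j=1: right false.
  j=2: right false.
  j=3: right false.
No j in the window works → until fails.

False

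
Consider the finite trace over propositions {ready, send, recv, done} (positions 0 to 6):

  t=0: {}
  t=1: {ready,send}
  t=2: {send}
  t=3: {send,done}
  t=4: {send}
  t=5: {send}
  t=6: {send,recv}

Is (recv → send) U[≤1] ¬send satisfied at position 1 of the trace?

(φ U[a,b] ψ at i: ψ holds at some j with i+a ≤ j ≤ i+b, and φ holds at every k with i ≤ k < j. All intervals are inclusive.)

Does not hold

Need some j in [1,2] with ¬send, and (recv → send) at every k in [1,j-1].
  j=1: ¬send false.
  j=2: ¬send false.
No j in the window works → until fails.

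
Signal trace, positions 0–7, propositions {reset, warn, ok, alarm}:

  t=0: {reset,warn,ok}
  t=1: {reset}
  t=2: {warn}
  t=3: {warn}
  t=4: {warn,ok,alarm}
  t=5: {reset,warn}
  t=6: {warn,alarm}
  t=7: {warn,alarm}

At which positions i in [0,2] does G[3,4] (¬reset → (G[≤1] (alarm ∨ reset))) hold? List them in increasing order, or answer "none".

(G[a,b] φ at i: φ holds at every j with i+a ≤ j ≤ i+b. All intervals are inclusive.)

1, 2

Evaluate at each i in [0,2]:
  i=0: ✗ (fails at j=3)
  i=1: ✓ (all of [4,5])
  i=2: ✓ (all of [5,6])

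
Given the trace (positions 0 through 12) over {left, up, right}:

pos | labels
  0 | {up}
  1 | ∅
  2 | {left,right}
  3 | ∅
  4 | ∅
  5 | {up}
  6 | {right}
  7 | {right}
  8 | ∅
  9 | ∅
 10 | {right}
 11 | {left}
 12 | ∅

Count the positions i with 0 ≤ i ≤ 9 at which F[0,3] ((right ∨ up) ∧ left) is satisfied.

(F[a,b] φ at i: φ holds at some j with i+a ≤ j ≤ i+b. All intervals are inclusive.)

3

Evaluate at each i in [0,9]:
  i=0: ✓ (witness j=2)
  i=1: ✓ (witness j=2)
  i=2: ✓ (witness j=2)
  i=3: ✗ (none in [3,6])
  i=4: ✗ (none in [4,7])
  i=5: ✗ (none in [5,8])
  i=6: ✗ (none in [6,9])
  i=7: ✗ (none in [7,10])
  i=8: ✗ (none in [8,11])
  i=9: ✗ (none in [9,12])
Positions where it holds: {0, 1, 2} → 3.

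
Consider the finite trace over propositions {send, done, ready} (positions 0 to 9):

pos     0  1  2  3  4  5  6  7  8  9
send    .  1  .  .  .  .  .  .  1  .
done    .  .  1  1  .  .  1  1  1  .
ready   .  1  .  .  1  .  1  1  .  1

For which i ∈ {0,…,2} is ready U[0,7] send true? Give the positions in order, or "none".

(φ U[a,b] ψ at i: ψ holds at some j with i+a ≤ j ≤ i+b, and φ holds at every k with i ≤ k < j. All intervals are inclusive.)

Evaluate at each i in [0,2]:
  i=0: ✗ (lhs fails at k=0 before rhs at j=1)
  i=1: ✓ (rhs at j=1)
  i=2: ✗ (lhs fails at k=2 before rhs at j=8)

1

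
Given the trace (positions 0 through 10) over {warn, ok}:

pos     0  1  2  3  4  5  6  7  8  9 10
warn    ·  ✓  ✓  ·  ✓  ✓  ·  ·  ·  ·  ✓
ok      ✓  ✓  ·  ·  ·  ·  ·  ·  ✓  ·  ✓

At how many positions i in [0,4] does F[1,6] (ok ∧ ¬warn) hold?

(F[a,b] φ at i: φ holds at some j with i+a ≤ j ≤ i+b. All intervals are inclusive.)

3

Evaluate at each i in [0,4]:
  i=0: ✗ (none in [1,6])
  i=1: ✗ (none in [2,7])
  i=2: ✓ (witness j=8)
  i=3: ✓ (witness j=8)
  i=4: ✓ (witness j=8)
Positions where it holds: {2, 3, 4} → 3.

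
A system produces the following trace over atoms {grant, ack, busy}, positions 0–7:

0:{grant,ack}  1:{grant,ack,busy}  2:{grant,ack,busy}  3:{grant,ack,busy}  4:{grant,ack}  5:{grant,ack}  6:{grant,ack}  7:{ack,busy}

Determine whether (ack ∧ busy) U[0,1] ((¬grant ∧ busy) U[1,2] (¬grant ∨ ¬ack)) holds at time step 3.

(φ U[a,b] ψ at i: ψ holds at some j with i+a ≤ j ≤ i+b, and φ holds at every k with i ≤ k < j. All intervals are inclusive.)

Need some j in [3,4] with ((¬grant ∧ busy) U[1,2] (¬grant ∨ ¬ack)), and (ack ∧ busy) at every k in [3,j-1].
  j=3: ((¬grant ∧ busy) U[1,2] (¬grant ∨ ¬ack)) — fails.
  j=4: ((¬grant ∧ busy) U[1,2] (¬grant ∨ ¬ack)) — fails.
No j in the window works → until fails.

False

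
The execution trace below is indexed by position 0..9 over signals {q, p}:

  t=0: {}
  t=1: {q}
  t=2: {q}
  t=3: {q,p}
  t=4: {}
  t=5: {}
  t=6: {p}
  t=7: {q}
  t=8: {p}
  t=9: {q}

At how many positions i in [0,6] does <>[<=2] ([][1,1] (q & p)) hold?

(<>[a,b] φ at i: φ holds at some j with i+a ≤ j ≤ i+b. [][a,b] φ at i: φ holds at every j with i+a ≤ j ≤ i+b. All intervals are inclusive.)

Evaluate at each i in [0,6]:
  i=0: ✓ (witness j=2)
  i=1: ✓ (witness j=2)
  i=2: ✓ (witness j=2)
  i=3: ✗ (none in [3,5])
  i=4: ✗ (none in [4,6])
  i=5: ✗ (none in [5,7])
  i=6: ✗ (none in [6,8])
Positions where it holds: {0, 1, 2} → 3.

3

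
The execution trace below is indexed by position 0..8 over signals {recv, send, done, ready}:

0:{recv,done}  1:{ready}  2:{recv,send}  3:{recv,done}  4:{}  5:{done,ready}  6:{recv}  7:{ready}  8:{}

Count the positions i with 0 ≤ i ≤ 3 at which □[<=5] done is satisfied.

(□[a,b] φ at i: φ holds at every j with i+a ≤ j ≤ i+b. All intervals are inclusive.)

Evaluate at each i in [0,3]:
  i=0: ✗ (fails at j=1)
  i=1: ✗ (fails at j=1)
  i=2: ✗ (fails at j=2)
  i=3: ✗ (fails at j=4)
Positions where it holds: {} → 0.

0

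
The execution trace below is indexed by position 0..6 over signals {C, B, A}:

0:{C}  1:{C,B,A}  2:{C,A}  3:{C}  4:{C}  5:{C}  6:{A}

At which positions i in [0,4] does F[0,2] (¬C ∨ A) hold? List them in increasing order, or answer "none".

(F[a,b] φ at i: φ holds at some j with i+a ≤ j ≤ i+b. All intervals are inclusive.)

Evaluate at each i in [0,4]:
  i=0: ✓ (witness j=1)
  i=1: ✓ (witness j=1)
  i=2: ✓ (witness j=2)
  i=3: ✗ (none in [3,5])
  i=4: ✓ (witness j=6)

0, 1, 2, 4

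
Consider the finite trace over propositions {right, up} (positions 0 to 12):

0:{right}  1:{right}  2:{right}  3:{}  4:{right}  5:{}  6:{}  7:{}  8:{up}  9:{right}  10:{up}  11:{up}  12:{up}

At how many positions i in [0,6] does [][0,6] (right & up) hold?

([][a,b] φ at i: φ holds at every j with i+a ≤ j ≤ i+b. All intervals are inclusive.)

Evaluate at each i in [0,6]:
  i=0: ✗ (fails at j=0)
  i=1: ✗ (fails at j=1)
  i=2: ✗ (fails at j=2)
  i=3: ✗ (fails at j=3)
  i=4: ✗ (fails at j=4)
  i=5: ✗ (fails at j=5)
  i=6: ✗ (fails at j=6)
Positions where it holds: {} → 0.

0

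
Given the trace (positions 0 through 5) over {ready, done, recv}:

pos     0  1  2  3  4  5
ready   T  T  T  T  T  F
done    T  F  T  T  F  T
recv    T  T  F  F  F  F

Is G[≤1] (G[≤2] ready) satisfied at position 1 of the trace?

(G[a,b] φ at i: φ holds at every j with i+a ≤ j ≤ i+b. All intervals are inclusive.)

Check G[≤2] ready at every j in [1,2]:
  j=1: holds on [1,3]
  j=2: holds on [2,4]
All positions satisfy it → formula holds.

Holds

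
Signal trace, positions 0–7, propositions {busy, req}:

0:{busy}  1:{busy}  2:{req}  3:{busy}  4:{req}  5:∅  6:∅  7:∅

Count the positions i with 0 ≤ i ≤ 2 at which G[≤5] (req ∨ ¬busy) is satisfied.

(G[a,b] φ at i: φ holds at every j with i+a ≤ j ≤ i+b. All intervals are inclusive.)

Evaluate at each i in [0,2]:
  i=0: ✗ (fails at j=0)
  i=1: ✗ (fails at j=1)
  i=2: ✗ (fails at j=3)
Positions where it holds: {} → 0.

0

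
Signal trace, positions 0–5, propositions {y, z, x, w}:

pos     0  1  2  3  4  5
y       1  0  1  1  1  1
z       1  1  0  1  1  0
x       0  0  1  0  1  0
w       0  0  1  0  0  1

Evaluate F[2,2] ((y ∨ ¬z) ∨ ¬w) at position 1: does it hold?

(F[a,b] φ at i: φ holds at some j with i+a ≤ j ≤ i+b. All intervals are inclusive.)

Holds

Check ((y ∨ ¬z) ∨ ¬w) at each j in [3,3]:
  j=3: true
Found at j=3 → formula holds.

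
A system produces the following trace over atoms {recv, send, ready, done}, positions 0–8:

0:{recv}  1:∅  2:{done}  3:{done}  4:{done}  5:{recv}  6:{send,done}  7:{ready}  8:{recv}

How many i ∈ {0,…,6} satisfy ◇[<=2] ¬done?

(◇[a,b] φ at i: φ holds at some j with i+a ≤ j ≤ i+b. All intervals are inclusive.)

6

Evaluate at each i in [0,6]:
  i=0: ✓ (witness j=0)
  i=1: ✓ (witness j=1)
  i=2: ✗ (none in [2,4])
  i=3: ✓ (witness j=5)
  i=4: ✓ (witness j=5)
  i=5: ✓ (witness j=5)
  i=6: ✓ (witness j=7)
Positions where it holds: {0, 1, 3, 4, 5, 6} → 6.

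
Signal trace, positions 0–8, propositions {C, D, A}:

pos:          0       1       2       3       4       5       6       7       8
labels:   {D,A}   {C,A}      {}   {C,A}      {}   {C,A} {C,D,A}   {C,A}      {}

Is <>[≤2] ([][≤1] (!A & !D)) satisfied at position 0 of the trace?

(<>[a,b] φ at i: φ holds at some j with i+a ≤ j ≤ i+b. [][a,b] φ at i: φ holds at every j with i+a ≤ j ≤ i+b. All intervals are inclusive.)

Does not hold

Check [][≤1] (!A & !D) at each j in [0,2]:
  j=0: fails at 0
  j=1: fails at 1
  j=2: fails at 3
No position in the window satisfies it → formula fails.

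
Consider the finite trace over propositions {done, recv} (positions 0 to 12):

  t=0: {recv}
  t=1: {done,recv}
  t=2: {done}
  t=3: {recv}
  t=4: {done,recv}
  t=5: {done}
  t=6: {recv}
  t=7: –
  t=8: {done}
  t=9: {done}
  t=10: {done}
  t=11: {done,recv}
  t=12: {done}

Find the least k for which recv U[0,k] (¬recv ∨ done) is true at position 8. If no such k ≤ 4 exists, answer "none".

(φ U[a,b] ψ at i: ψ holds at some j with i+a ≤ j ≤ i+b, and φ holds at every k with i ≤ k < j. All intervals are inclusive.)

Need earliest j ≥ 8 with (¬recv ∨ done), and recv at every k in [8,j-1].
  j=8: rhs holds (empty prefix). k = 0.

0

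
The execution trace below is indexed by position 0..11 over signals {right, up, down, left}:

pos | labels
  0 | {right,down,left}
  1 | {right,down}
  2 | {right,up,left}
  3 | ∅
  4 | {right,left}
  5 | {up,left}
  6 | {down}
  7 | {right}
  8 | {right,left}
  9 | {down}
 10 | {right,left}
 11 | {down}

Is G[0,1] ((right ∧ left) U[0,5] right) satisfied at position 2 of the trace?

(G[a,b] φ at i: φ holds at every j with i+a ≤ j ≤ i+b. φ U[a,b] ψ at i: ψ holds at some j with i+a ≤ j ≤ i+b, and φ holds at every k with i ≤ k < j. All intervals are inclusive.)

No

Check ((right ∧ left) U[0,5] right) at every j in [2,3]:
  j=2: holds
  j=3: fails
Fails at j=3 → formula fails.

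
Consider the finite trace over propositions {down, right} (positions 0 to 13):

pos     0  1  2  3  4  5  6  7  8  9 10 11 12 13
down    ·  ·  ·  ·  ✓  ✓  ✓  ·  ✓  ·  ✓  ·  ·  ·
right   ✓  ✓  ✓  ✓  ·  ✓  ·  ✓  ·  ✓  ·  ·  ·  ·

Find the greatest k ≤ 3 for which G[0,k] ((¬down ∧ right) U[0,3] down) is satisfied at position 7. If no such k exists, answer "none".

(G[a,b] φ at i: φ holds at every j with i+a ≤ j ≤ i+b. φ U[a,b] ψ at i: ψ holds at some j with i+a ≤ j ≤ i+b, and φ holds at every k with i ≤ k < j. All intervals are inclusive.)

((¬down ∧ right) U[0,3] down) must hold from j=7 onward; find where it first fails.
  j=7: holds
  j=8: holds
  j=9: holds
  j=10: holds
Holds through j=10; largest k = 3.

3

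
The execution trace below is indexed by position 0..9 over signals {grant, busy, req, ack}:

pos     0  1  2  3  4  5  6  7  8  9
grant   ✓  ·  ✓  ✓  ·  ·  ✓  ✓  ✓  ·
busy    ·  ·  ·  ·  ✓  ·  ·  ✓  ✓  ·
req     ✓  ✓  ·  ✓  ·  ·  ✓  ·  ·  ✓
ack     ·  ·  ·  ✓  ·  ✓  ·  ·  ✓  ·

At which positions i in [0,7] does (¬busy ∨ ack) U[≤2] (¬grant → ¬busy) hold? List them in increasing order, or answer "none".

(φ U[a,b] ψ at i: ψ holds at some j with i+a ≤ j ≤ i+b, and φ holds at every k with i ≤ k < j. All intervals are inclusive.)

Evaluate at each i in [0,7]:
  i=0: ✓ (rhs at j=0)
  i=1: ✓ (rhs at j=1)
  i=2: ✓ (rhs at j=2)
  i=3: ✓ (rhs at j=3)
  i=4: ✗ (lhs fails at k=4 before rhs at j=5)
  i=5: ✓ (rhs at j=5)
  i=6: ✓ (rhs at j=6)
  i=7: ✓ (rhs at j=7)

0, 1, 2, 3, 5, 6, 7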